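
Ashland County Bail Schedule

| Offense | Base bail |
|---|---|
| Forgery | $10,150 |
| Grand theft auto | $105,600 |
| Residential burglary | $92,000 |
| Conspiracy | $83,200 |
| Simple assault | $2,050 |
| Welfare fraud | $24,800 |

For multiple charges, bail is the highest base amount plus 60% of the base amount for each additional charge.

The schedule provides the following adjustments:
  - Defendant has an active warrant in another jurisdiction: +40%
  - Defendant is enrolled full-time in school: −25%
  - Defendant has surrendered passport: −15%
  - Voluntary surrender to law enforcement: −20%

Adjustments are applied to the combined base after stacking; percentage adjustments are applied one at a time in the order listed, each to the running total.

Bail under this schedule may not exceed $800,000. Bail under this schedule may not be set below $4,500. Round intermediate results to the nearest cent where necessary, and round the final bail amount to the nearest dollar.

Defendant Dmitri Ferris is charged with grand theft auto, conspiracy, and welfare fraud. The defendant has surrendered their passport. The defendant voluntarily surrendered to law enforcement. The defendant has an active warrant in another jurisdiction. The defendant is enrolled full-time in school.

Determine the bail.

Base amounts from the schedule: grand theft auto $105,600; conspiracy $83,200; welfare fraud $24,800.
Stacking rule: highest base plus 60% of each additional charge. Highest is grand theft auto at $105,600. Additional: $83,200 × 60% = $49,920; $24,800 × 60% = $14,880. Combined base = $105,600 + $64,800 = $170,400.
Defendant has an active warrant in another jurisdiction (+40%): $170,400 × 1.4 = $238,560.
Defendant is enrolled full-time in school (−25%): $238,560 × 0.75 = $178,920.
Defendant has surrendered passport (−15%): $178,920 × 0.85 = $152,082.
Voluntary surrender to law enforcement (−20%): $152,082 × 0.8 = $121,665.60.
$121,665.60 is within the $800,000 maximum.
$121,665.60 is at or above the $4,500 minimum.
Rounded to the nearest dollar: $121,666.

$121,666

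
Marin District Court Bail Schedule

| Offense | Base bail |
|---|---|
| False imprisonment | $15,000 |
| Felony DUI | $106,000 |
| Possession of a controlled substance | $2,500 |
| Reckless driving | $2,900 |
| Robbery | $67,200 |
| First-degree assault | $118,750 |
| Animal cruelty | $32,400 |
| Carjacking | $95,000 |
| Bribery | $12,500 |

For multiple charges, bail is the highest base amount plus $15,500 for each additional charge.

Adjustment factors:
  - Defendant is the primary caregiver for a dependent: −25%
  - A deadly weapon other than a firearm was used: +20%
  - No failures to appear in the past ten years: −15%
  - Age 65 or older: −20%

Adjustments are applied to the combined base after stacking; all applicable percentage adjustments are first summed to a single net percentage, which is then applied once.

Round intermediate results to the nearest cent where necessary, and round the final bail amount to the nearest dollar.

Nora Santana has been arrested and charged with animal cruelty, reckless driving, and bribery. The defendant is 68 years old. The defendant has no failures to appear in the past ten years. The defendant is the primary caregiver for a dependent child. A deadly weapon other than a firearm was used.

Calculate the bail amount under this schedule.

$38,040

Base amounts from the schedule: animal cruelty $32,400; reckless driving $2,900; bribery $12,500.
Stacking rule: highest base plus $15,500 per additional charge. Highest is animal cruelty at $32,400; 2 additional charges → +$31,000. Combined base = $63,400.
Net percentage adjustment: −25% +20% −15% −20% = −40%. $63,400 × 0.6 = $38,040.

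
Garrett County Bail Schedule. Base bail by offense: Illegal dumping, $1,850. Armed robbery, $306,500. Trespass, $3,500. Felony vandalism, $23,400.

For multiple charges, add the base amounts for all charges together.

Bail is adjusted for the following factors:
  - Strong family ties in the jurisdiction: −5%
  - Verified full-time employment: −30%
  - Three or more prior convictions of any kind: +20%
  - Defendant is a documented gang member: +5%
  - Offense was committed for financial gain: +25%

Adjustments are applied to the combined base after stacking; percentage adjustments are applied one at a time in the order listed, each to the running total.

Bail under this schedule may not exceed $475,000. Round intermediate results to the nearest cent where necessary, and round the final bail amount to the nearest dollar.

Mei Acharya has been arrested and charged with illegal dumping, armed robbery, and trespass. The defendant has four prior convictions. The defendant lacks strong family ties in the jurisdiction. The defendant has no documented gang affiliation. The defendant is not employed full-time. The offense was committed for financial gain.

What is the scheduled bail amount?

Base amounts from the schedule: illegal dumping $1,850; armed robbery $306,500; trespass $3,500.
Stacking rule: sum of all bases. $1,850 + $306,500 + $3,500 = $311,850.
Three or more prior convictions of any kind (+20%): $311,850 × 1.2 = $374,220.
Offense was committed for financial gain (+25%): $374,220 × 1.25 = $467,775.
$467,775 is within the $475,000 maximum.

$467,775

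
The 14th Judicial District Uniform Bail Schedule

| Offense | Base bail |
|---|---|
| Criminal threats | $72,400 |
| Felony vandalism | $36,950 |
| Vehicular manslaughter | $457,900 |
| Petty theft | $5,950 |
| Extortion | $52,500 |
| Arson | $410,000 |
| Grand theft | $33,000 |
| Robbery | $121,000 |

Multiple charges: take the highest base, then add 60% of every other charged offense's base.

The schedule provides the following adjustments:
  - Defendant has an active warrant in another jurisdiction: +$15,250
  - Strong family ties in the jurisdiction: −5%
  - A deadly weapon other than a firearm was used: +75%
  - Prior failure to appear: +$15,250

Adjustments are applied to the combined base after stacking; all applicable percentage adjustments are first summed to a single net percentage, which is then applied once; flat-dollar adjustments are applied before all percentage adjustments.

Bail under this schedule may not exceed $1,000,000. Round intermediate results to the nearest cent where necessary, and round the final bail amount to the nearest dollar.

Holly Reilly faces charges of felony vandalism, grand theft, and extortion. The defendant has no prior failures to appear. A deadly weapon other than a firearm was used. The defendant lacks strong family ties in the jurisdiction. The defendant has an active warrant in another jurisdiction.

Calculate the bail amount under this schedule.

Base amounts from the schedule: felony vandalism $36,950; grand theft $33,000; extortion $52,500.
Stacking rule: highest base plus 60% of each additional charge. Highest is extortion at $52,500. Additional: $36,950 × 60% = $22,170; $33,000 × 60% = $19,800. Combined base = $52,500 + $41,970 = $94,470.
Defendant has an active warrant in another jurisdiction (+$15,250 flat): $94,470 + $15,250 = $109,720.
A deadly weapon other than a firearm was used (+75%): $109,720 × 1.75 = $192,010.
$192,010 is within the $1,000,000 maximum.

$192,010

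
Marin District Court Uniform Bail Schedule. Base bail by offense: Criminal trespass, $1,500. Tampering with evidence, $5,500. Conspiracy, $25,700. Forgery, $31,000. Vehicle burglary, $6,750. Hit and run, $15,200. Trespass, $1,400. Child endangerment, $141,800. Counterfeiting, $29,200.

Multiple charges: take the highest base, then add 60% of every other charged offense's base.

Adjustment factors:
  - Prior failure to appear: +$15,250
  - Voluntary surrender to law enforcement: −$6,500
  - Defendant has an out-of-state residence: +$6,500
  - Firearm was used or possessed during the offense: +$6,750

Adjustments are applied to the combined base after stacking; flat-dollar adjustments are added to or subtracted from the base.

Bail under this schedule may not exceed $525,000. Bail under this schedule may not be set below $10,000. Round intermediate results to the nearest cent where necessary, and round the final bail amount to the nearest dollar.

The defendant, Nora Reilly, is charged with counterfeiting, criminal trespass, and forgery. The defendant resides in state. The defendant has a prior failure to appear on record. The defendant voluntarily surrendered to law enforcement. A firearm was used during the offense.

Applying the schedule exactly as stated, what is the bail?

$64,920

Base amounts from the schedule: counterfeiting $29,200; criminal trespass $1,500; forgery $31,000.
Stacking rule: highest base plus 60% of each additional charge. Highest is forgery at $31,000. Additional: $29,200 × 60% = $17,520; $1,500 × 60% = $900. Combined base = $31,000 + $18,420 = $49,420.
Prior failure to appear (+$15,250 flat): $49,420 + $15,250 = $64,670.
Voluntary surrender to law enforcement (−$6,500 flat): $64,670 − $6,500 = $58,170.
Firearm was used or possessed during the offense (+$6,750 flat): $58,170 + $6,750 = $64,920.
$64,920 is within the $525,000 maximum.
$64,920 is at or above the $10,000 minimum.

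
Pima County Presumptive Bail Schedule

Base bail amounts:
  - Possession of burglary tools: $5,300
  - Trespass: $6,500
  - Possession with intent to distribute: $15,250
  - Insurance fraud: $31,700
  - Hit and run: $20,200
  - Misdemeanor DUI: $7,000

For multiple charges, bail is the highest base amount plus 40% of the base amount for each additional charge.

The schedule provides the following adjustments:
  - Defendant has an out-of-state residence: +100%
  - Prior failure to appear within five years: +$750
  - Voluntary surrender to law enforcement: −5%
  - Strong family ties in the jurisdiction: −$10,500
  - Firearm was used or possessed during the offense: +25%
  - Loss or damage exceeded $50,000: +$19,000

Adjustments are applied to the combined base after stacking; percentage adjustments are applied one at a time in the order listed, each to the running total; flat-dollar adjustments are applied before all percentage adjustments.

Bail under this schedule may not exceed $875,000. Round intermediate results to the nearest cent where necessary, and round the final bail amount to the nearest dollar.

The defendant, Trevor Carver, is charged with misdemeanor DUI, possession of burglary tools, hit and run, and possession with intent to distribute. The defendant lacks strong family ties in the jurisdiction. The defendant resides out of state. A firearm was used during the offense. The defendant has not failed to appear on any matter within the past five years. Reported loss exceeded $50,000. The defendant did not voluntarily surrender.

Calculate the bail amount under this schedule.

Base amounts from the schedule: misdemeanor DUI $7,000; possession of burglary tools $5,300; hit and run $20,200; possession with intent to distribute $15,250.
Stacking rule: highest base plus 40% of each additional charge. Highest is hit and run at $20,200. Additional: $7,000 × 40% = $2,800; $5,300 × 40% = $2,120; $15,250 × 40% = $6,100. Combined base = $20,200 + $11,020 = $31,220.
Loss or damage exceeded $50,000 (+$19,000 flat): $31,220 + $19,000 = $50,220.
Defendant has an out-of-state residence (+100%): $50,220 × 2 = $100,440.
Firearm was used or possessed during the offense (+25%): $100,440 × 1.25 = $125,550.
$125,550 is within the $875,000 maximum.

$125,550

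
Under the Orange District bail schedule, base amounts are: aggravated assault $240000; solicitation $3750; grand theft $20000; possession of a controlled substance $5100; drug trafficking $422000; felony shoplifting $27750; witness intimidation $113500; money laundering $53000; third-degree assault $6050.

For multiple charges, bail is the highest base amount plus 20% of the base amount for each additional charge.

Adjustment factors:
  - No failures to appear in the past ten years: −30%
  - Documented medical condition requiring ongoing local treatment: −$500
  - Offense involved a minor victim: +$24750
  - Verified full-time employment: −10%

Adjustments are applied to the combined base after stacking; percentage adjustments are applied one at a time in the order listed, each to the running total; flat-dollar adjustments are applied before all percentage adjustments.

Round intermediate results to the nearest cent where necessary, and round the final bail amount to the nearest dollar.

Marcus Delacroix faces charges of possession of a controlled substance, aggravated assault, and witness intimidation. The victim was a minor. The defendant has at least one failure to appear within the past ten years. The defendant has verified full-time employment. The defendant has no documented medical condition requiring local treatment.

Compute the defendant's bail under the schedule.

$259623

Base amounts from the schedule: possession of a controlled substance $5100; aggravated assault $240000; witness intimidation $113500.
Stacking rule: highest base plus 20% of each additional charge. Highest is aggravated assault at $240000. Additional: $5100 × 20% = $1020; $113500 × 20% = $22700. Combined base = $240000 + $23720 = $263720.
Offense involved a minor victim (+$24750 flat): $263720 + $24750 = $288470.
Verified full-time employment (−10%): $288470 × 0.9 = $259623.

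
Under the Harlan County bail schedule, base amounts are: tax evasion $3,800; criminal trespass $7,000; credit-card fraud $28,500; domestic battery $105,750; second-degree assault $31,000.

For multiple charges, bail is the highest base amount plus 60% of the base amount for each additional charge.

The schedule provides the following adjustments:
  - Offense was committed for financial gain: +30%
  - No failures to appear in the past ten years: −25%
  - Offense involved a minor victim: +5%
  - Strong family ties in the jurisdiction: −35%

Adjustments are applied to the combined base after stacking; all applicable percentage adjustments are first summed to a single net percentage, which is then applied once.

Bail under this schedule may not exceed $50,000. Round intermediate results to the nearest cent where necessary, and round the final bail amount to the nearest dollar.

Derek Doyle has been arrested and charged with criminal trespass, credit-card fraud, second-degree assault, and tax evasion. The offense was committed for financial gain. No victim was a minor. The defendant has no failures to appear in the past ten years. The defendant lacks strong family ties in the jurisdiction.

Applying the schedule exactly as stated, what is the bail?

Base amounts from the schedule: criminal trespass $7,000; credit-card fraud $28,500; second-degree assault $31,000; tax evasion $3,800.
Stacking rule: highest base plus 60% of each additional charge. Highest is second-degree assault at $31,000. Additional: $7,000 × 60% = $4,200; $28,500 × 60% = $17,100; $3,800 × 60% = $2,280. Combined base = $31,000 + $23,580 = $54,580.
Net percentage adjustment: +30% −25% = +5%. $54,580 × 1.05 = $57,309.
Result $57,309 exceeds the maximum of $50,000; bail is capped at $50,000.

$50,000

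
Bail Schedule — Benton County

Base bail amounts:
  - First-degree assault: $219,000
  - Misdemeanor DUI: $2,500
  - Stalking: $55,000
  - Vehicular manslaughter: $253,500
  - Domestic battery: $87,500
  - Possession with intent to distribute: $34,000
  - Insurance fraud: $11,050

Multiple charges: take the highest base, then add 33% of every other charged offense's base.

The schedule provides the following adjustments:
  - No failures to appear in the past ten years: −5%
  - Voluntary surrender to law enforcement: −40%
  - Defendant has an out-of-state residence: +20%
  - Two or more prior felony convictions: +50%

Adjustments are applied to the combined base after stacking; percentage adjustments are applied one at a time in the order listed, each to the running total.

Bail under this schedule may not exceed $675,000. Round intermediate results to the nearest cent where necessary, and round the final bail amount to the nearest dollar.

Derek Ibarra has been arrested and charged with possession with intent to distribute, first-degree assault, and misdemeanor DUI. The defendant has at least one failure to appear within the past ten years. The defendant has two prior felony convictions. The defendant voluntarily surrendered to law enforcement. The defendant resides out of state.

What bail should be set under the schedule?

Base amounts from the schedule: possession with intent to distribute $34,000; first-degree assault $219,000; misdemeanor DUI $2,500.
Stacking rule: highest base plus 33% of each additional charge. Highest is first-degree assault at $219,000. Additional: $34,000 × 33% = $11,220; $2,500 × 33% = $825. Combined base = $219,000 + $12,045 = $231,045.
Voluntary surrender to law enforcement (−40%): $231,045 × 0.6 = $138,627.
Defendant has an out-of-state residence (+20%): $138,627 × 1.2 = $166,352.40.
Two or more prior felony convictions (+50%): $166,352.40 × 1.5 = $249,528.60.
$249,528.60 is within the $675,000 maximum.
Rounded to the nearest dollar: $249,529.

$249,529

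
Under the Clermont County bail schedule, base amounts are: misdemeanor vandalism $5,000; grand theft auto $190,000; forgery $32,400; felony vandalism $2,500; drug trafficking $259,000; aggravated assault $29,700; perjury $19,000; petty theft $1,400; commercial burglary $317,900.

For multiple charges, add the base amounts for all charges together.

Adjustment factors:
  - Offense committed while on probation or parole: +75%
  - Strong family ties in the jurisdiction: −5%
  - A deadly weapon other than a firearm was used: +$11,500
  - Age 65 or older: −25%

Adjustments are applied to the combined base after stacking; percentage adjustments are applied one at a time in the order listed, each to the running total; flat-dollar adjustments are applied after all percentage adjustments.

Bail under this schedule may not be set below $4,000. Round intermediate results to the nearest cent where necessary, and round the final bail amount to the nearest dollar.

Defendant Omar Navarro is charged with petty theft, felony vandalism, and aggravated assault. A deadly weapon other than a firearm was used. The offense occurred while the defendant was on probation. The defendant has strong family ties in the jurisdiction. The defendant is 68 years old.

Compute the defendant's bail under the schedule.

Base amounts from the schedule: petty theft $1,400; felony vandalism $2,500; aggravated assault $29,700.
Stacking rule: sum of all bases. $1,400 + $2,500 + $29,700 = $33,600.
Offense committed while on probation or parole (+75%): $33,600 × 1.75 = $58,800.
Strong family ties in the jurisdiction (−5%): $58,800 × 0.95 = $55,860.
Age 65 or older (−25%): $55,860 × 0.75 = $41,895.
A deadly weapon other than a firearm was used (+$11,500 flat): $41,895 + $11,500 = $53,395.
$53,395 is at or above the $4,000 minimum.

$53,395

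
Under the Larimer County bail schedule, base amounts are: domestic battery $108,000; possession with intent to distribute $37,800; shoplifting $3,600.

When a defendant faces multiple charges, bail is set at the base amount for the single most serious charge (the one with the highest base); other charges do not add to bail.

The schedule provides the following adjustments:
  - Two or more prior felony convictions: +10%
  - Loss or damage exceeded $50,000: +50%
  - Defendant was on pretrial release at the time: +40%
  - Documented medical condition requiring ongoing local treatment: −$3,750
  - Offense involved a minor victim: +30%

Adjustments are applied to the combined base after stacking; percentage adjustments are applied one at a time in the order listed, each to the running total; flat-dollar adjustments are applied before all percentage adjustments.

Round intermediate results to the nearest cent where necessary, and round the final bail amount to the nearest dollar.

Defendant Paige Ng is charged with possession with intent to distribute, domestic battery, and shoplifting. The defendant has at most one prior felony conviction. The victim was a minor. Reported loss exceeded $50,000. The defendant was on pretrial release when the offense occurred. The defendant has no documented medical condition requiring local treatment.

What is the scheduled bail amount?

Base amounts from the schedule: possession with intent to distribute $37,800; domestic battery $108,000; shoplifting $3,600.
Stacking rule: use the highest base only. Highest is domestic battery at $108,000. Combined base = $108,000.
Loss or damage exceeded $50,000 (+50%): $108,000 × 1.5 = $162,000.
Defendant was on pretrial release at the time (+40%): $162,000 × 1.4 = $226,800.
Offense involved a minor victim (+30%): $226,800 × 1.3 = $294,840.

$294,840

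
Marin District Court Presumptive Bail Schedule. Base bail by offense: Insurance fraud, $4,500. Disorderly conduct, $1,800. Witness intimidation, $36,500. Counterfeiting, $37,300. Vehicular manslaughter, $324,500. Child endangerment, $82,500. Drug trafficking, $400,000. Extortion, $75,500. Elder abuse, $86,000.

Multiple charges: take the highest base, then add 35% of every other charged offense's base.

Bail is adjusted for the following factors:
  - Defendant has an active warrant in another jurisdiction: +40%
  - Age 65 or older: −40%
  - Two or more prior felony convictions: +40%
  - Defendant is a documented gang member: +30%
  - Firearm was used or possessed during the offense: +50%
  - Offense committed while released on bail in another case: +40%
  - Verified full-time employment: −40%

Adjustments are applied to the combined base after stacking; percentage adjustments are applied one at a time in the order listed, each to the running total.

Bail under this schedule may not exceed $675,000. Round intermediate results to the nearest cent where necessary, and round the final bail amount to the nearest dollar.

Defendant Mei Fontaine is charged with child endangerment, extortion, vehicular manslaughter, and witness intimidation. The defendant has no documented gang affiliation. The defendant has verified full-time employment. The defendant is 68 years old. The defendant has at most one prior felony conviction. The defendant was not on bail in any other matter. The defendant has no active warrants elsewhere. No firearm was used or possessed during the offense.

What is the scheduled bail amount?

Base amounts from the schedule: child endangerment $82,500; extortion $75,500; vehicular manslaughter $324,500; witness intimidation $36,500.
Stacking rule: highest base plus 35% of each additional charge. Highest is vehicular manslaughter at $324,500. Additional: $82,500 × 35% = $28,875; $75,500 × 35% = $26,425; $36,500 × 35% = $12,775. Combined base = $324,500 + $68,075 = $392,575.
Age 65 or older (−40%): $392,575 × 0.6 = $235,545.
Verified full-time employment (−40%): $235,545 × 0.6 = $141,327.
$141,327 is within the $675,000 maximum.

$141,327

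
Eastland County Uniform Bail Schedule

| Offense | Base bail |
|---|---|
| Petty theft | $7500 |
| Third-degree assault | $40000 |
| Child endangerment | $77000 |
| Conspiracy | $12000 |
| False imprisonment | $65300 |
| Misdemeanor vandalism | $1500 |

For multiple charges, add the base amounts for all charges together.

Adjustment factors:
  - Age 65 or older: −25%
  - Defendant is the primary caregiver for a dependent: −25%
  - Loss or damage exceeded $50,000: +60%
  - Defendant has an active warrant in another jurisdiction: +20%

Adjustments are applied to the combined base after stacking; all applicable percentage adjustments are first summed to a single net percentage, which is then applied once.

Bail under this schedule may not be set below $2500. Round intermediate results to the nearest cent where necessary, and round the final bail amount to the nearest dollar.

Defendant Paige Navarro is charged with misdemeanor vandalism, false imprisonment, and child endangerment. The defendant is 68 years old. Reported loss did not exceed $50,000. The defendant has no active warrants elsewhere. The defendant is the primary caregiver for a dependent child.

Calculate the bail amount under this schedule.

$71900

Base amounts from the schedule: misdemeanor vandalism $1500; false imprisonment $65300; child endangerment $77000.
Stacking rule: sum of all bases. $1500 + $65300 + $77000 = $143800.
Net percentage adjustment: −25% −25% = −50%. $143800 × 0.5 = $71900.
$71900 is at or above the $2500 minimum.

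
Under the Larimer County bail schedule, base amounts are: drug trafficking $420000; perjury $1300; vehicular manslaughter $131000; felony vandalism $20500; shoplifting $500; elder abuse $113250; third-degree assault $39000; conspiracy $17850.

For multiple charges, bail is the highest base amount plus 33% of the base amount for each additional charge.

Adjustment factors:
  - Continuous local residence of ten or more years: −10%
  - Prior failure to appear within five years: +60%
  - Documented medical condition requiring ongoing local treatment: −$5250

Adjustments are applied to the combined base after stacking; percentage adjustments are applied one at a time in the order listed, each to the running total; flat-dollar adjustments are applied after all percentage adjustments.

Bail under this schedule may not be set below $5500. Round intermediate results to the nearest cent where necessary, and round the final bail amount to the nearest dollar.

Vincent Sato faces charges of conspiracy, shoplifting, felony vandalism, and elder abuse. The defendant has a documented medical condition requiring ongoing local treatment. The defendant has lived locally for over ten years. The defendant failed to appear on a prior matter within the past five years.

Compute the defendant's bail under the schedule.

$176292

Base amounts from the schedule: conspiracy $17850; shoplifting $500; felony vandalism $20500; elder abuse $113250.
Stacking rule: highest base plus 33% of each additional charge. Highest is elder abuse at $113250. Additional: $17850 × 33% = $5890.50; $500 × 33% = $165; $20500 × 33% = $6765. Combined base = $113250 + $12820.50 = $126070.50.
Continuous local residence of ten or more years (−10%): $126070.50 × 0.9 = $113463.45.
Prior failure to appear within five years (+60%): $113463.45 × 1.6 = $181541.52.
Documented medical condition requiring ongoing local treatment (−$5250 flat): $181541.52 − $5250 = $176291.52.
$176291.52 is at or above the $5500 minimum.
Rounded to the nearest dollar: $176292.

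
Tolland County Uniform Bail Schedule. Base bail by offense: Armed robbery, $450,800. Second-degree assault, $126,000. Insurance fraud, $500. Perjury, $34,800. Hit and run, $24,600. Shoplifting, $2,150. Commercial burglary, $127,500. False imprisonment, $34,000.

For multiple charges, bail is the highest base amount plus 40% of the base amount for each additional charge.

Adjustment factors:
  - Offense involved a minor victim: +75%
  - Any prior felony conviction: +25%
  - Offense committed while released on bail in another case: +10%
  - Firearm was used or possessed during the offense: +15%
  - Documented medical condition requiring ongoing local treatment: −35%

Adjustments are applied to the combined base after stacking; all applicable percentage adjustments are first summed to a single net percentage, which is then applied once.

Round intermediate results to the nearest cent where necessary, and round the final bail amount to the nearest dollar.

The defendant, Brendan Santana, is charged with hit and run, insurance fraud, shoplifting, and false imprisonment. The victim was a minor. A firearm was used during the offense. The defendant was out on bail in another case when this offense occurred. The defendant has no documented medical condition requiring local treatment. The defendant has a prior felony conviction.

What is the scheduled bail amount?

$101,025

Base amounts from the schedule: hit and run $24,600; insurance fraud $500; shoplifting $2,150; false imprisonment $34,000.
Stacking rule: highest base plus 40% of each additional charge. Highest is false imprisonment at $34,000. Additional: $24,600 × 40% = $9,840; $500 × 40% = $200; $2,150 × 40% = $860. Combined base = $34,000 + $10,900 = $44,900.
Net percentage adjustment: +75% +25% +10% +15% = +125%. $44,900 × 2.25 = $101,025.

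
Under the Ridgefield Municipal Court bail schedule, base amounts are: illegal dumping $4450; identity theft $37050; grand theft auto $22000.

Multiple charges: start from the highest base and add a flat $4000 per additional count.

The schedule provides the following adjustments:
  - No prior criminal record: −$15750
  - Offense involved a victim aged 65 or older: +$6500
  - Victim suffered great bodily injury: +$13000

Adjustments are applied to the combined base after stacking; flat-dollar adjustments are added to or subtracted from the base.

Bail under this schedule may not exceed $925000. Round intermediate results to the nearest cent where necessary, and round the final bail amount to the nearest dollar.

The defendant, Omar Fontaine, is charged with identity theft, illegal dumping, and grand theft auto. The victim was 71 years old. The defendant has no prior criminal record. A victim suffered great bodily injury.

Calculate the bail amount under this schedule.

$48800

Base amounts from the schedule: identity theft $37050; illegal dumping $4450; grand theft auto $22000.
Stacking rule: highest base plus $4000 per additional charge. Highest is identity theft at $37050; 2 additional charges → +$8000. Combined base = $45050.
No prior criminal record (−$15750 flat): $45050 − $15750 = $29300.
Offense involved a victim aged 65 or older (+$6500 flat): $29300 + $6500 = $35800.
Victim suffered great bodily injury (+$13000 flat): $35800 + $13000 = $48800.
$48800 is within the $925000 maximum.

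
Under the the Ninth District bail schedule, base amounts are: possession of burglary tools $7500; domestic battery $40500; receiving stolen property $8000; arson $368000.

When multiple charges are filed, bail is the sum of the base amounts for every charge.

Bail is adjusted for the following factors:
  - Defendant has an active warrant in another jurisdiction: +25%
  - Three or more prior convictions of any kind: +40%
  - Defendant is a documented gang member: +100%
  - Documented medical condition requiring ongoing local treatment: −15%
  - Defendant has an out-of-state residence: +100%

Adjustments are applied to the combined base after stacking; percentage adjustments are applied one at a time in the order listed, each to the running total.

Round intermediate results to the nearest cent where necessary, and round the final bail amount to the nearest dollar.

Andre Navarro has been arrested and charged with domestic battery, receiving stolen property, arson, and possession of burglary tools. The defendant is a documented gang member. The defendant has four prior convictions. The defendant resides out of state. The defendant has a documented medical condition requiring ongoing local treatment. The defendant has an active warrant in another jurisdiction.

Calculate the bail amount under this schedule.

Base amounts from the schedule: domestic battery $40500; receiving stolen property $8000; arson $368000; possession of burglary tools $7500.
Stacking rule: sum of all bases. $40500 + $8000 + $368000 + $7500 = $424000.
Defendant has an active warrant in another jurisdiction (+25%): $424000 × 1.25 = $530000.
Three or more prior convictions of any kind (+40%): $530000 × 1.4 = $742000.
Defendant is a documented gang member (+100%): $742000 × 2 = $1484000.
Documented medical condition requiring ongoing local treatment (−15%): $1484000 × 0.85 = $1261400.
Defendant has an out-of-state residence (+100%): $1261400 × 2 = $2522800.

$2522800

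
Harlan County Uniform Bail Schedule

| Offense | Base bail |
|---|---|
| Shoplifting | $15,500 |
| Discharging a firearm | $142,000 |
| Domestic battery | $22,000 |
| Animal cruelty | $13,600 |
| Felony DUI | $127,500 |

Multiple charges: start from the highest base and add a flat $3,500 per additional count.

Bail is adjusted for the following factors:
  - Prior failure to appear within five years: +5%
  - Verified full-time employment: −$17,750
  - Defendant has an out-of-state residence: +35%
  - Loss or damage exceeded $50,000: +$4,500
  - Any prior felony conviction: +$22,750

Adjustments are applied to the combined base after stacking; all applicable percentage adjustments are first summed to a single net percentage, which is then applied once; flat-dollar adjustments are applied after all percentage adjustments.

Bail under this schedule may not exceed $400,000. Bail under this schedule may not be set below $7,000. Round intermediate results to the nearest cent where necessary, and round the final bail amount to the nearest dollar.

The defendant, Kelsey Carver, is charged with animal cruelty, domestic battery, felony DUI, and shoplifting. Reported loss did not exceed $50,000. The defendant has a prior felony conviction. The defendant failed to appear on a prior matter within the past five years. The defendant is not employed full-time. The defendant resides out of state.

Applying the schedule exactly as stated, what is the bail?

Base amounts from the schedule: animal cruelty $13,600; domestic battery $22,000; felony DUI $127,500; shoplifting $15,500.
Stacking rule: highest base plus $3,500 per additional charge. Highest is felony DUI at $127,500; 3 additional charges → +$10,500. Combined base = $138,000.
Net percentage adjustment: +5% +35% = +40%. $138,000 × 1.4 = $193,200.
Any prior felony conviction (+$22,750 flat): $193,200 + $22,750 = $215,950.
$215,950 is within the $400,000 maximum.
$215,950 is at or above the $7,000 minimum.

$215,950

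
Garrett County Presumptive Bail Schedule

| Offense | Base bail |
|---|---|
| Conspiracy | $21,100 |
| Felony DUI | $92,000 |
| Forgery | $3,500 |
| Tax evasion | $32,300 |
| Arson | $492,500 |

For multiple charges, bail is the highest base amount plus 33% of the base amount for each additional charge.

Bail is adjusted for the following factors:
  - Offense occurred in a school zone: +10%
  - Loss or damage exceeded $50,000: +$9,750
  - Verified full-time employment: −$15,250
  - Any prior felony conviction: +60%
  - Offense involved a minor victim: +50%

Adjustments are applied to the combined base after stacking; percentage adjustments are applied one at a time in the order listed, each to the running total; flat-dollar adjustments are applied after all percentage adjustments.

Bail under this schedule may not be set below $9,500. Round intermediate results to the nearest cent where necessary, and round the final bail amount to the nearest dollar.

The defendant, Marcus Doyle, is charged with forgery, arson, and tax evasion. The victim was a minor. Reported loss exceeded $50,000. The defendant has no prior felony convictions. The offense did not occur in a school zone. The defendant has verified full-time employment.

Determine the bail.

$750,971

Base amounts from the schedule: forgery $3,500; arson $492,500; tax evasion $32,300.
Stacking rule: highest base plus 33% of each additional charge. Highest is arson at $492,500. Additional: $3,500 × 33% = $1,155; $32,300 × 33% = $10,659. Combined base = $492,500 + $11,814 = $504,314.
Offense involved a minor victim (+50%): $504,314 × 1.5 = $756,471.
Loss or damage exceeded $50,000 (+$9,750 flat): $756,471 + $9,750 = $766,221.
Verified full-time employment (−$15,250 flat): $766,221 − $15,250 = $750,971.
$750,971 is at or above the $9,500 minimum.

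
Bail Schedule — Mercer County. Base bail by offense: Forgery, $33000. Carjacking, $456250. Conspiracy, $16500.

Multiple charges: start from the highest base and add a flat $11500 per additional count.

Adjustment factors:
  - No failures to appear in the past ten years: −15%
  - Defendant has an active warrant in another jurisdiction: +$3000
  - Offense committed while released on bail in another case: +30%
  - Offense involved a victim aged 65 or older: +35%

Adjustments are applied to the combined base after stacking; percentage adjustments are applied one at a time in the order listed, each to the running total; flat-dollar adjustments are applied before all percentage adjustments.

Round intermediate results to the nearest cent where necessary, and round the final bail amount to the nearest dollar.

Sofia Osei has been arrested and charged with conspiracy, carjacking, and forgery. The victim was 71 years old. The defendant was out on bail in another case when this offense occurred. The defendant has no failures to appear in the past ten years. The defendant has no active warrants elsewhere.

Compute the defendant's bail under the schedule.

$714921

Base amounts from the schedule: conspiracy $16500; carjacking $456250; forgery $33000.
Stacking rule: highest base plus $11500 per additional charge. Highest is carjacking at $456250; 2 additional charges → +$23000. Combined base = $479250.
No failures to appear in the past ten years (−15%): $479250 × 0.85 = $407362.50.
Offense committed while released on bail in another case (+30%): $407362.50 × 1.3 = $529571.25.
Offense involved a victim aged 65 or older (+35%): $529571.25 × 1.35 = $714921.19.
Rounded to the nearest dollar: $714921.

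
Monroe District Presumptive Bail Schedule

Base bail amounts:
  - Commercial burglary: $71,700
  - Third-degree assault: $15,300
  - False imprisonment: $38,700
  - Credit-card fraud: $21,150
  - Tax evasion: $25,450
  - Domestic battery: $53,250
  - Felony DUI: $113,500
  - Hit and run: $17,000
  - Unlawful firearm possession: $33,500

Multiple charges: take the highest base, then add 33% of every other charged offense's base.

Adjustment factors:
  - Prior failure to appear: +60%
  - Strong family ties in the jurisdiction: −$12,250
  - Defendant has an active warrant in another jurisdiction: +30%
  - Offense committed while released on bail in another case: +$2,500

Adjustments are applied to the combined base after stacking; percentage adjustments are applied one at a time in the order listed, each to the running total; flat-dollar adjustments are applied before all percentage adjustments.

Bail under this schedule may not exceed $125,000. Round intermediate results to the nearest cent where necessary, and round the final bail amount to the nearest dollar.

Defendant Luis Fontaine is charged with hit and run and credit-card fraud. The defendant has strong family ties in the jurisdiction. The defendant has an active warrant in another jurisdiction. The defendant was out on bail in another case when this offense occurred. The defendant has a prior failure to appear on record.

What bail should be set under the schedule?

$35,381

Base amounts from the schedule: hit and run $17,000; credit-card fraud $21,150.
Stacking rule: highest base plus 33% of each additional charge. Highest is credit-card fraud at $21,150. Additional: $17,000 × 33% = $5,610. Combined base = $21,150 + $5,610 = $26,760.
Strong family ties in the jurisdiction (−$12,250 flat): $26,760 − $12,250 = $14,510.
Offense committed while released on bail in another case (+$2,500 flat): $14,510 + $2,500 = $17,010.
Prior failure to appear (+60%): $17,010 × 1.6 = $27,216.
Defendant has an active warrant in another jurisdiction (+30%): $27,216 × 1.3 = $35,380.80.
$35,380.80 is within the $125,000 maximum.
Rounded to the nearest dollar: $35,381.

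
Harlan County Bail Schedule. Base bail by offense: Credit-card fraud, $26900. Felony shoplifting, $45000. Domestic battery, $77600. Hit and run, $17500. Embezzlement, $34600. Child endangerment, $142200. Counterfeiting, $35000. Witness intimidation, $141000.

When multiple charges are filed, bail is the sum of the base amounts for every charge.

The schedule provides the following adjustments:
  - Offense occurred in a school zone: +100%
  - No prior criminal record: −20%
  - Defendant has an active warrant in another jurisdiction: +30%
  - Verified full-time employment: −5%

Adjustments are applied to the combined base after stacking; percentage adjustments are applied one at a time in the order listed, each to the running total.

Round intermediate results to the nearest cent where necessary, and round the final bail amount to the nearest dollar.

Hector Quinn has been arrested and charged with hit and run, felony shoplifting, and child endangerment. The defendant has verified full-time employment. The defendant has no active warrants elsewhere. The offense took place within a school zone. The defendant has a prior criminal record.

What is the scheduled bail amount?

$388930

Base amounts from the schedule: hit and run $17500; felony shoplifting $45000; child endangerment $142200.
Stacking rule: sum of all bases. $17500 + $45000 + $142200 = $204700.
Offense occurred in a school zone (+100%): $204700 × 2 = $409400.
Verified full-time employment (−5%): $409400 × 0.95 = $388930.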